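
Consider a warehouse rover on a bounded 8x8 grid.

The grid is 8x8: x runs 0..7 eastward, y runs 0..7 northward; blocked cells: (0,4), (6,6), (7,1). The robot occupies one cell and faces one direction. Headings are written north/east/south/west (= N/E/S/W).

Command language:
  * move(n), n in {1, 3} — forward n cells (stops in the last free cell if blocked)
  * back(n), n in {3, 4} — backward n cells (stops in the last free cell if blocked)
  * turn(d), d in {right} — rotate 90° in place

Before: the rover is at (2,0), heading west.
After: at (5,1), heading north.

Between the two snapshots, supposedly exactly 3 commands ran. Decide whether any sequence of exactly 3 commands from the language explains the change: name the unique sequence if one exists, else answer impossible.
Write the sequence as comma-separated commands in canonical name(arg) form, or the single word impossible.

back(3), turn(right), move(1)

key: running move(1) before back(3) would end elsewhere — order is forced
from: at (2,0), heading west
step 1 (back(3)): at (5,0), heading west
step 2 (turn(right)): at (5,0), heading north
step 3 (move(1)): at (5,1), heading north
uniquely the one of 125 3-step routes that fits.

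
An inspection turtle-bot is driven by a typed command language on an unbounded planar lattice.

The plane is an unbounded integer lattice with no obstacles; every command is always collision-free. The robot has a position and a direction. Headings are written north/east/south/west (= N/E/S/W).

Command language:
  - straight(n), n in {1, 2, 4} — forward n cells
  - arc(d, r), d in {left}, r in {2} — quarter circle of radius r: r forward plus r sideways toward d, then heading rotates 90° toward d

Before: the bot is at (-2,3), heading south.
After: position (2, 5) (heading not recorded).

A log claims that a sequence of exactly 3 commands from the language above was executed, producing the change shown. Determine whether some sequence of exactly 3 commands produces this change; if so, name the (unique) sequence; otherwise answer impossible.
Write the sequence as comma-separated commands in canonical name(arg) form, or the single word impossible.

arc(left, 2), arc(left, 2), straight(2)

key: order matters: swapping arc(left, 2) and straight(2) lands elsewhere
start: at (-2,3), heading south
step 1 (arc(left, 2)): at (0,1), heading east
step 2 (arc(left, 2)): at (2,3), heading north
step 3 (straight(2)): at (2,5), heading north
all 64 alternatives checked — unique.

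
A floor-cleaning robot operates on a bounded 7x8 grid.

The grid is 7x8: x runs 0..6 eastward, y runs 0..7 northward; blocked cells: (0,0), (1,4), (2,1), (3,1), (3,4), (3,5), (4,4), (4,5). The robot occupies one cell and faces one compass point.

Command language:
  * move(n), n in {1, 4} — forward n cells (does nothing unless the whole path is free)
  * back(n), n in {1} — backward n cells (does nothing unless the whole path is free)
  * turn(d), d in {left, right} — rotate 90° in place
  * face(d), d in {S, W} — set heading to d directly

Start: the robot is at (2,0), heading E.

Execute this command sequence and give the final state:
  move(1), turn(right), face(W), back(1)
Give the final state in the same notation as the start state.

at (4,0), heading W

start: at (2,0), heading E
1. move(1) → at (3,0), heading E
2. turn(right) → at (3,0), heading S
3. face(W) → at (3,0), heading W
4. back(1) → at (4,0), heading W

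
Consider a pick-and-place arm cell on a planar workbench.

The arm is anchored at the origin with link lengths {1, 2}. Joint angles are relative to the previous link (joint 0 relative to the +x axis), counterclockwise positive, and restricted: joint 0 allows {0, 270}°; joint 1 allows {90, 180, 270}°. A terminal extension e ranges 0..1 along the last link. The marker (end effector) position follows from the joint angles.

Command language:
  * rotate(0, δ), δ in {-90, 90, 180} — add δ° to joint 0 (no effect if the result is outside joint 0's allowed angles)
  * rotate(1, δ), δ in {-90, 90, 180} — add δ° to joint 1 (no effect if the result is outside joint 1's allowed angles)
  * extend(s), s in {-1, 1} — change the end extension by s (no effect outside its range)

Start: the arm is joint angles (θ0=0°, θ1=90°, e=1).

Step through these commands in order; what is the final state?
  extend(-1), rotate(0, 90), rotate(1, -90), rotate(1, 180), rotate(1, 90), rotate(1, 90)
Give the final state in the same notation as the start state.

joint angles (θ0=0°, θ1=270°, e=0)

from: joint angles (θ0=0°, θ1=90°, e=1)
[1] after extend(-1): joint angles (θ0=0°, θ1=90°, e=0)
[2] after rotate(0, 90): joint angles (θ0=0°, θ1=90°, e=0)
[3] after rotate(1, -90): joint angles (θ0=0°, θ1=90°, e=0)
[4] after rotate(1, 180): joint angles (θ0=0°, θ1=270°, e=0)
[5] after rotate(1, 90): joint angles (θ0=0°, θ1=270°, e=0)
[6] after rotate(1, 90): joint angles (θ0=0°, θ1=270°, e=0)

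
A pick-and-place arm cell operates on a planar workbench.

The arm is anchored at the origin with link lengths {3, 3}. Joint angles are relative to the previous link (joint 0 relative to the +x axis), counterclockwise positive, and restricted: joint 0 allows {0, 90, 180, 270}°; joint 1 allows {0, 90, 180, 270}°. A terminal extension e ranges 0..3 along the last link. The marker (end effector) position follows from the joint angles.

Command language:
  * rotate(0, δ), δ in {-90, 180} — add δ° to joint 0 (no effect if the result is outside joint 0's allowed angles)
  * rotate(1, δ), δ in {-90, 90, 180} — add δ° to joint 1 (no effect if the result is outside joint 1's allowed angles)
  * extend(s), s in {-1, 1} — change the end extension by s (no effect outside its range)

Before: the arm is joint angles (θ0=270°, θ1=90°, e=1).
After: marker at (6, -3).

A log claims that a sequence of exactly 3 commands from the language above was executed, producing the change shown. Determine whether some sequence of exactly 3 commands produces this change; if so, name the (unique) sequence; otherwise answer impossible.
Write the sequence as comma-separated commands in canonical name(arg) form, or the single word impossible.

extend(1), extend(1), extend(1)

initial: joint angles (θ0=270°, θ1=90°, e=1)
[1] after extend(1): joint angles (θ0=270°, θ1=90°, e=2)
[2] after extend(1): joint angles (θ0=270°, θ1=90°, e=3)
[3] after extend(1): joint angles (θ0=270°, θ1=90°, e=3)
all 343 alternatives checked — unique.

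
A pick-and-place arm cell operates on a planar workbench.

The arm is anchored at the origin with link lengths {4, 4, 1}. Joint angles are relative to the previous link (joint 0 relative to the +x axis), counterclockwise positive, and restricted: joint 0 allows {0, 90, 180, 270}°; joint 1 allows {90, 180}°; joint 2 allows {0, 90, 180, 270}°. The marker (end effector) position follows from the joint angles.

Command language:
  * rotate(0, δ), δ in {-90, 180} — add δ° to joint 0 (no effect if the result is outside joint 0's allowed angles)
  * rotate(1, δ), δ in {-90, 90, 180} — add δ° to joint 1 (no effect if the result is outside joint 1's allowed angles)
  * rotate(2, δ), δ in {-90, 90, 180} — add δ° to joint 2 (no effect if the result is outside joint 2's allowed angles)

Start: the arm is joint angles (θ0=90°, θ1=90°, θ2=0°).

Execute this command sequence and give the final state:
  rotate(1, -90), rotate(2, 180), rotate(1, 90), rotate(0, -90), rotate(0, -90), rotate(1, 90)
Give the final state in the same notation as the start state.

from: joint angles (θ0=90°, θ1=90°, θ2=0°)
t=1 rotate(1, -90) ⇒ joint angles (θ0=90°, θ1=90°, θ2=0°)
t=2 rotate(2, 180) ⇒ joint angles (θ0=90°, θ1=90°, θ2=180°)
t=3 rotate(1, 90) ⇒ joint angles (θ0=90°, θ1=180°, θ2=180°)
t=4 rotate(0, -90) ⇒ joint angles (θ0=0°, θ1=180°, θ2=180°)
t=5 rotate(0, -90) ⇒ joint angles (θ0=270°, θ1=180°, θ2=180°)
t=6 rotate(1, 90) ⇒ joint angles (θ0=270°, θ1=180°, θ2=180°)

joint angles (θ0=270°, θ1=180°, θ2=180°)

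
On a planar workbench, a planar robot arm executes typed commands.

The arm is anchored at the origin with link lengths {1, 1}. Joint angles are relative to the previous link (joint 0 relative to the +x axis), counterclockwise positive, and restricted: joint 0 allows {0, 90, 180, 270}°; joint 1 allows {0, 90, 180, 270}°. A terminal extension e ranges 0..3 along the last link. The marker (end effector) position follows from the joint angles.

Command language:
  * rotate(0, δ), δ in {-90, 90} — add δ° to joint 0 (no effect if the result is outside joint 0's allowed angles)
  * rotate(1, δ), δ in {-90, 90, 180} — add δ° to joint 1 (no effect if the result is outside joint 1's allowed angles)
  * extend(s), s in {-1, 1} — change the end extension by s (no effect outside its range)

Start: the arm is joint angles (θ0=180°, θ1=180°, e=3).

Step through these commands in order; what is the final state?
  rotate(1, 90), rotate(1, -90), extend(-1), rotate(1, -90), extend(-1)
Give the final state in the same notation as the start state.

joint angles (θ0=180°, θ1=90°, e=1)

t0: joint angles (θ0=180°, θ1=180°, e=3)
t=1 rotate(1, 90) ⇒ joint angles (θ0=180°, θ1=270°, e=3)
t=2 rotate(1, -90) ⇒ joint angles (θ0=180°, θ1=180°, e=3)
t=3 extend(-1) ⇒ joint angles (θ0=180°, θ1=180°, e=2)
t=4 rotate(1, -90) ⇒ joint angles (θ0=180°, θ1=90°, e=2)
t=5 extend(-1) ⇒ joint angles (θ0=180°, θ1=90°, e=1)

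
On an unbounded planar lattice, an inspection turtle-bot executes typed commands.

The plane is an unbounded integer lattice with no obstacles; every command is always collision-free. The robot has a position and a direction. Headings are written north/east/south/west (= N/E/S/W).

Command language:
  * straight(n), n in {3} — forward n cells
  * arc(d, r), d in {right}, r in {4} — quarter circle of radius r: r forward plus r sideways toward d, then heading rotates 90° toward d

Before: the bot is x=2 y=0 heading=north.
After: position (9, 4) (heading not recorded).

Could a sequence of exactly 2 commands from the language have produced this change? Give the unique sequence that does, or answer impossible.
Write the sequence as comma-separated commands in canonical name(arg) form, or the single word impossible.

arc(right, 4), straight(3)

key: running straight(3) before arc(right, 4) would end elsewhere — order is forced
t0: x=2 y=0 heading=north
step 1 (arc(right, 4)): x=6 y=4 heading=east
step 2 (straight(3)): x=9 y=4 heading=east
no other 2-command option fits: unique.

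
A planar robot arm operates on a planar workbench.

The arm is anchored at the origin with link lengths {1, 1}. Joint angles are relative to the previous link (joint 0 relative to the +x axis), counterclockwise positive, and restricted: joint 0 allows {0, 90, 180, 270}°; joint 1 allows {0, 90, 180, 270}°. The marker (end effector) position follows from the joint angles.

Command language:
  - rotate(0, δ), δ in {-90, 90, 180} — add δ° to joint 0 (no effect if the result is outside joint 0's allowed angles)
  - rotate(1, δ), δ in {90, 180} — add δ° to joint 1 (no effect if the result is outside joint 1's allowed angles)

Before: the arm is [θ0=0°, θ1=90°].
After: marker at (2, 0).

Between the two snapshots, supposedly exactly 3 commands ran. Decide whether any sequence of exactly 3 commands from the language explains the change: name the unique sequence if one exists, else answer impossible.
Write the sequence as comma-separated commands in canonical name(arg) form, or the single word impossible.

rotate(1, 90), rotate(1, 90), rotate(1, 90)

t0: [θ0=0°, θ1=90°]
step 1 (rotate(1, 90)): [θ0=0°, θ1=180°]
step 2 (rotate(1, 90)): [θ0=0°, θ1=270°]
step 3 (rotate(1, 90)): [θ0=0°, θ1=0°]
uniquely the one of 125 3-step routes that fits.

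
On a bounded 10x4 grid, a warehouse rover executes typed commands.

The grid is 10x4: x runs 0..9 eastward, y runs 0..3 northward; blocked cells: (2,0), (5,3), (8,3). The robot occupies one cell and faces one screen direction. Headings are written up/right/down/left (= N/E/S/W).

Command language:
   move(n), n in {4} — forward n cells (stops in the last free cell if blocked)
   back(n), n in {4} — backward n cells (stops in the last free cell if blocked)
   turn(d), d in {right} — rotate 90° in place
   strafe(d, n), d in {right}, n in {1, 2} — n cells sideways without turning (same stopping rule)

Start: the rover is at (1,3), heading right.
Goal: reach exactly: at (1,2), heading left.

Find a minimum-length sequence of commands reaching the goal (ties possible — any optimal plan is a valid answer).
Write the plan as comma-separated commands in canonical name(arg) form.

strafe(right, 1), turn(right), turn(right)

start: at (1,3), heading right
1. strafe(right, 1) → at (1,2), heading right
2. turn(right) → at (1,2), heading down
3. turn(right) → at (1,2), heading left
shorter routes all fall short; 3 is best.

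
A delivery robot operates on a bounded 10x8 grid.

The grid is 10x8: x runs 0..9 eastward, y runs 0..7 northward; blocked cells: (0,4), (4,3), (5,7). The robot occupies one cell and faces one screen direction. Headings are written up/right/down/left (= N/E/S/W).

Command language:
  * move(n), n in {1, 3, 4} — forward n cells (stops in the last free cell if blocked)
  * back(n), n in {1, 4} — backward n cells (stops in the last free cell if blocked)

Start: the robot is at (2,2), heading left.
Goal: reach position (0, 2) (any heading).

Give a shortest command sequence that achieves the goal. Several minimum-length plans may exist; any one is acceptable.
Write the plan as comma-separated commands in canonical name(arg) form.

begin: at (2,2), heading left
step 1 (move(3)): at (0,2), heading left
minimal: 1 command(s), checked below 1.

move(3)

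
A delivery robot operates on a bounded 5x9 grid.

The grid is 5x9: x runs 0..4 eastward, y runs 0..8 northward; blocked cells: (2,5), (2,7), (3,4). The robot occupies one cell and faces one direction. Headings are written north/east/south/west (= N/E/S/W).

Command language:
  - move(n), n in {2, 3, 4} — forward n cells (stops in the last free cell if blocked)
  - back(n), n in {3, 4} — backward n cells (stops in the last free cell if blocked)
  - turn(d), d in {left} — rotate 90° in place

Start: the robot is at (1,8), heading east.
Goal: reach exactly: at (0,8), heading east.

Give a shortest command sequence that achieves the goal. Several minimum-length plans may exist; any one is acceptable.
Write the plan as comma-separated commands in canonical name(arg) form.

t0: at (1,8), heading east
t=1 back(4) ⇒ at (0,8), heading east
minimal: 1 command(s), checked below 1.

back(4)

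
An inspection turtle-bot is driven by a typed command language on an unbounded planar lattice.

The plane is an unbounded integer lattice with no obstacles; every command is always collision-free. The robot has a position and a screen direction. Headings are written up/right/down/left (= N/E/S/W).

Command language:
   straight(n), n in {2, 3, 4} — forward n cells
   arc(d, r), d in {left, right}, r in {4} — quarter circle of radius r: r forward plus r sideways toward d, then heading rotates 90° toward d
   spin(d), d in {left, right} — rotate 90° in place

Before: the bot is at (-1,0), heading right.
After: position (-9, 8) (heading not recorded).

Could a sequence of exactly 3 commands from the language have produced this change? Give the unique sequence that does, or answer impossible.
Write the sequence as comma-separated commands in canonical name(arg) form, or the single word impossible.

key: order matters: swapping spin(left) and arc(right, 4) lands elsewhere
start: at (-1,0), heading right
1. spin(left) → at (-1,0), heading up
2. arc(left, 4) → at (-5,4), heading left
3. arc(right, 4) → at (-9,8), heading up
uniquely the one of 343 3-step routes that fits.

spin(left), arc(left, 4), arc(right, 4)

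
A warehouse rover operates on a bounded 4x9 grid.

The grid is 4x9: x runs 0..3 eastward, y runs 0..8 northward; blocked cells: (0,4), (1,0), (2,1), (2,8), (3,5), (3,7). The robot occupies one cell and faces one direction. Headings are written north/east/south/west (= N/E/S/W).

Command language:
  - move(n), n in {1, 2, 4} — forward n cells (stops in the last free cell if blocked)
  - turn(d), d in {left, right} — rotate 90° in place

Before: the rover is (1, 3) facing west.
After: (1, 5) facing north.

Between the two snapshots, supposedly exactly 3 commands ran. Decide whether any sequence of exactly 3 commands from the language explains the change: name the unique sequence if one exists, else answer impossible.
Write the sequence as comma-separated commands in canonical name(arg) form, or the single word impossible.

turn(right), move(1), move(1)

key: order matters: swapping turn(right) and move(1) lands elsewhere
start: (1, 3) facing west
1. turn(right) → (1, 3) facing north
2. move(1) → (1, 4) facing north
3. move(1) → (1, 5) facing north
all 125 alternatives checked — unique.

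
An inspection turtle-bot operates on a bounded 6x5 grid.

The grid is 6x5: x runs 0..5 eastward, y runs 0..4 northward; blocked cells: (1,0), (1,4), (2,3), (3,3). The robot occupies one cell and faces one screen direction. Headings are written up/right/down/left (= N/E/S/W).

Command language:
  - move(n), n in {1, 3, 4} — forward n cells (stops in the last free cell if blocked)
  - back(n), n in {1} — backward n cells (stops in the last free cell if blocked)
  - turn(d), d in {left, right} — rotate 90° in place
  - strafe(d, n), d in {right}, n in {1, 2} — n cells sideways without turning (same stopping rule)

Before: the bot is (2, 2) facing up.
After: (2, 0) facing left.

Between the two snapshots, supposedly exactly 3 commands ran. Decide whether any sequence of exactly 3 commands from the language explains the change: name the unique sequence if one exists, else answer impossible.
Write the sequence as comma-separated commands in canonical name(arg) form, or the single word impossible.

back(1), back(1), turn(left)

key: running turn(left) before back(1) would end elsewhere — order is forced
t0: (2, 2) facing up
t=1 back(1) ⇒ (2, 1) facing up
t=2 back(1) ⇒ (2, 0) facing up
t=3 turn(left) ⇒ (2, 0) facing left
uniquely the one of 512 3-step routes that fits.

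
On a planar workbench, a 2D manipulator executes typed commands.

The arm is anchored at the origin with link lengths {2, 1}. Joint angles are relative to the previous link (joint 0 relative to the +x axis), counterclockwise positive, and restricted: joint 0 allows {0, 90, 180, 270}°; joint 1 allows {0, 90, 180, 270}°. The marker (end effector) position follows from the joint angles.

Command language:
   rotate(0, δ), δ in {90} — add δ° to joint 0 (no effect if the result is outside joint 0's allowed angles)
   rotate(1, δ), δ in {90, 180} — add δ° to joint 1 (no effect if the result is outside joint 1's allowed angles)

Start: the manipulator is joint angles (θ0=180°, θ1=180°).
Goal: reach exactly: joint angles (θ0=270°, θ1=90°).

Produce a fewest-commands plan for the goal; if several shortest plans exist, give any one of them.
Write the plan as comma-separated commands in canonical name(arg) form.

rotate(0, 90), rotate(1, 90), rotate(1, 180)

initial: joint angles (θ0=180°, θ1=180°)
[1] after rotate(0, 90): joint angles (θ0=270°, θ1=180°)
[2] after rotate(1, 90): joint angles (θ0=270°, θ1=270°)
[3] after rotate(1, 180): joint angles (θ0=270°, θ1=90°)
minimal: 3 command(s), checked below 3.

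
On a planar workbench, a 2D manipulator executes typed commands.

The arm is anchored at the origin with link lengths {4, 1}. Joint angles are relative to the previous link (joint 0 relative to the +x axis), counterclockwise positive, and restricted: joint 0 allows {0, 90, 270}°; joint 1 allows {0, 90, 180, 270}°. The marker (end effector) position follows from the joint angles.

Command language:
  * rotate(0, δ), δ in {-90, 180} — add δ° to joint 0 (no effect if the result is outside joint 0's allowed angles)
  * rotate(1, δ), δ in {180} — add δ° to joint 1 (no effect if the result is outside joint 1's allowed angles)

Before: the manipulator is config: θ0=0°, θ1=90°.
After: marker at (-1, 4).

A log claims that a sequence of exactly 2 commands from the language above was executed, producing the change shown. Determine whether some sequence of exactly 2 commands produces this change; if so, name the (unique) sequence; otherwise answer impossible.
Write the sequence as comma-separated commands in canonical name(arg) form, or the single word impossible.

rotate(0, -90), rotate(0, 180)

key: order matters: swapping rotate(0, -90) and rotate(0, 180) lands elsewhere
begin: config: θ0=0°, θ1=90°
[1] after rotate(0, -90): config: θ0=270°, θ1=90°
[2] after rotate(0, 180): config: θ0=90°, θ1=90°
uniquely the one of 9 2-step routes that fits.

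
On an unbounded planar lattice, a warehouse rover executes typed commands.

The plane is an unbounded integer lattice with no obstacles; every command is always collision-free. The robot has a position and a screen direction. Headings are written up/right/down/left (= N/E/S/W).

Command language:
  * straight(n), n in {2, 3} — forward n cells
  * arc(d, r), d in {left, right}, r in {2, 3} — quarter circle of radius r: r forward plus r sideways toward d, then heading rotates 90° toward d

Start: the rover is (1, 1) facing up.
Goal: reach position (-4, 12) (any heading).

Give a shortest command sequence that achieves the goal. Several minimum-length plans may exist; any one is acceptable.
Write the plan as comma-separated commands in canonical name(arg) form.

begin: (1, 1) facing up
1. arc(left, 3) → (-2, 4) facing left
2. arc(right, 2) → (-4, 6) facing up
3. straight(3) → (-4, 9) facing up
4. straight(3) → (-4, 12) facing up
nothing shorter than 4 reaches the goal.

arc(left, 3), arc(right, 2), straight(3), straight(3)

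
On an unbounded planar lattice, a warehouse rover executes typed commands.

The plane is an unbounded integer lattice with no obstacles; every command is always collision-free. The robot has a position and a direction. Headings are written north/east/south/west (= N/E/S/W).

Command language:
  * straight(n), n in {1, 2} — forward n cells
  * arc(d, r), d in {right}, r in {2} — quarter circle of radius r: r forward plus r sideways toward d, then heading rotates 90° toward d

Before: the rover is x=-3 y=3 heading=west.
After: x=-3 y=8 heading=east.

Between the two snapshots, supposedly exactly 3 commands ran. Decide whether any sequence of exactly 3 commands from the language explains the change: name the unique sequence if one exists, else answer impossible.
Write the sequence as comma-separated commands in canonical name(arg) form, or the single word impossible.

key: position moved to (-3,8) AND the heading swung to E — translation plus rotation needed
begin: x=-3 y=3 heading=west
[1] after arc(right, 2): x=-5 y=5 heading=north
[2] after straight(1): x=-5 y=6 heading=north
[3] after arc(right, 2): x=-3 y=8 heading=east
uniquely the one of 27 3-step routes that fits.

arc(right, 2), straight(1), arc(right, 2)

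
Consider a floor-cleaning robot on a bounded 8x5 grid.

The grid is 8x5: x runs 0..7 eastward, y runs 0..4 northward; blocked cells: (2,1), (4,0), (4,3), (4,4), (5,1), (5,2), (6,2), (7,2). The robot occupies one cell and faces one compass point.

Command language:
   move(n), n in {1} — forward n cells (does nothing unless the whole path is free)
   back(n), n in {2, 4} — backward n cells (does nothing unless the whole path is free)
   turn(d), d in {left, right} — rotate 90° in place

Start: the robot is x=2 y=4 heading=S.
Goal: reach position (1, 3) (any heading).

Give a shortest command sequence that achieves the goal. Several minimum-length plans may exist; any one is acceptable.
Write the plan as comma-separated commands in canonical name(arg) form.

move(1), turn(right), move(1)

begin: x=2 y=4 heading=S
step 1 (move(1)): x=2 y=3 heading=S
step 2 (turn(right)): x=2 y=3 heading=W
step 3 (move(1)): x=1 y=3 heading=W
nothing shorter than 3 reaches the goal.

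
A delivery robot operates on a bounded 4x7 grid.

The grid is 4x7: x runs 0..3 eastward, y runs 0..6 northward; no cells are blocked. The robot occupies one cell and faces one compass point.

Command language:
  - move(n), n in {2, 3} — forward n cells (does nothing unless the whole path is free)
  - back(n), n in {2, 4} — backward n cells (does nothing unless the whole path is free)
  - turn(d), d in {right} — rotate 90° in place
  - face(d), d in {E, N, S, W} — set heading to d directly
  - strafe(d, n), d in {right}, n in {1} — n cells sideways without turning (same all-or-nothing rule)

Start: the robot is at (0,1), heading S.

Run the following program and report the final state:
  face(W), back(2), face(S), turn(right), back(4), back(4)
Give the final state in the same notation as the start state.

from: at (0,1), heading S
1. face(W) → at (0,1), heading W
2. back(2) → at (2,1), heading W
3. face(S) → at (2,1), heading S
4. turn(right) → at (2,1), heading W
5. back(4) → at (2,1), heading W
6. back(4) → at (2,1), heading W

at (2,1), heading W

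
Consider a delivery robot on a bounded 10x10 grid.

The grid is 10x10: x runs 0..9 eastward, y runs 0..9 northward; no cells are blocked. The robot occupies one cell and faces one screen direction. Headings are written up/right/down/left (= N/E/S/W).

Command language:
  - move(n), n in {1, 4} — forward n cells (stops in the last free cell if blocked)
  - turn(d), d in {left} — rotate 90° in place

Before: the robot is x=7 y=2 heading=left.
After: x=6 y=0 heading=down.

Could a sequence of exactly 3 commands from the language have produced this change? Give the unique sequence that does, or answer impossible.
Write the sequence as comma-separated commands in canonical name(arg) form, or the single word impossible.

key: move(4) runs into the grid edge before its full distance
start: x=7 y=2 heading=left
1. move(1) → x=6 y=2 heading=left
2. turn(left) → x=6 y=2 heading=down
3. move(4) → x=6 y=0 heading=down
all 27 alternatives checked — unique.

move(1), turn(left), move(4)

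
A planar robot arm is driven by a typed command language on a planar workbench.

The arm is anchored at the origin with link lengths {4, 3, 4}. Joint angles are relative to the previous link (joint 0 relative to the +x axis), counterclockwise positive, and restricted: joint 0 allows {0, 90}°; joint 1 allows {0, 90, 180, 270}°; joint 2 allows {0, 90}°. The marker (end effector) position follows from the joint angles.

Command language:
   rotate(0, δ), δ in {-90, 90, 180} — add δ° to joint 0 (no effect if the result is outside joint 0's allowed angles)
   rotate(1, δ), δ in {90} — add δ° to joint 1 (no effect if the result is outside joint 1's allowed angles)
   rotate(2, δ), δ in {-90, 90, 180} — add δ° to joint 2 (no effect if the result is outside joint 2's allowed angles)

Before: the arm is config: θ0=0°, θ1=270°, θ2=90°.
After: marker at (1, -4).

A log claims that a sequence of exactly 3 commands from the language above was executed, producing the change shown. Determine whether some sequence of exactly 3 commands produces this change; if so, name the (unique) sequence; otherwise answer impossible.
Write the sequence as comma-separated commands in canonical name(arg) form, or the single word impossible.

rotate(1, 90), rotate(1, 90), rotate(1, 90)

start: config: θ0=0°, θ1=270°, θ2=90°
[1] after rotate(1, 90): config: θ0=0°, θ1=0°, θ2=90°
[2] after rotate(1, 90): config: θ0=0°, θ1=90°, θ2=90°
[3] after rotate(1, 90): config: θ0=0°, θ1=180°, θ2=90°
all 343 alternatives checked — unique.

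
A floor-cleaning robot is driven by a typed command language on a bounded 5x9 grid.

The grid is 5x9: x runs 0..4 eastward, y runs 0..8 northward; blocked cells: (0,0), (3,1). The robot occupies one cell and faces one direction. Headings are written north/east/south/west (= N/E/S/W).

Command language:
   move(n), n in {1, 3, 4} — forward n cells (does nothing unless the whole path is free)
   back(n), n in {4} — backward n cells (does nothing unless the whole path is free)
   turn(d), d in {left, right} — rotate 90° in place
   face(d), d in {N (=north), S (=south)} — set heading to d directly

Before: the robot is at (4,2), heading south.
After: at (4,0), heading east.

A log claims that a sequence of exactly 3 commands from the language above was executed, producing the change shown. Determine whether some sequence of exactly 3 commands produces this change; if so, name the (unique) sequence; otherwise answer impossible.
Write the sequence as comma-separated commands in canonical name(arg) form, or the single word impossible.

key: running turn(left) before move(1) would end elsewhere — order is forced
initial: at (4,2), heading south
[1] after move(1): at (4,1), heading south
[2] after move(1): at (4,0), heading south
[3] after turn(left): at (4,0), heading east
no rival 3-sequence matches.

move(1), move(1), turn(left)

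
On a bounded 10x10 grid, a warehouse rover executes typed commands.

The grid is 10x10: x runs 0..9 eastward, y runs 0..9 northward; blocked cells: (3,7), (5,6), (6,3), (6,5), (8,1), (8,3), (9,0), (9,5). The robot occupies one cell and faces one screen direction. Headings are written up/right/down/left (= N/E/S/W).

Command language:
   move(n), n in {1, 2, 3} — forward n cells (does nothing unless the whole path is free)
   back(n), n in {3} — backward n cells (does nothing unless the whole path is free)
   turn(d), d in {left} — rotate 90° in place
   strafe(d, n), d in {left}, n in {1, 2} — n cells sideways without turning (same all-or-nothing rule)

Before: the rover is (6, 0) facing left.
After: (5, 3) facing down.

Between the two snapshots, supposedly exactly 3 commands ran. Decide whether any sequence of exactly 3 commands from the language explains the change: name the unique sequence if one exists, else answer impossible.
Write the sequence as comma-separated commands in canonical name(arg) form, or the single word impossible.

key: running back(3) before move(1) would end elsewhere — order is forced
t0: (6, 0) facing left
t=1 move(1) ⇒ (5, 0) facing left
t=2 turn(left) ⇒ (5, 0) facing down
t=3 back(3) ⇒ (5, 3) facing down
no other 3-command option fits: unique.

move(1), turn(left), back(3)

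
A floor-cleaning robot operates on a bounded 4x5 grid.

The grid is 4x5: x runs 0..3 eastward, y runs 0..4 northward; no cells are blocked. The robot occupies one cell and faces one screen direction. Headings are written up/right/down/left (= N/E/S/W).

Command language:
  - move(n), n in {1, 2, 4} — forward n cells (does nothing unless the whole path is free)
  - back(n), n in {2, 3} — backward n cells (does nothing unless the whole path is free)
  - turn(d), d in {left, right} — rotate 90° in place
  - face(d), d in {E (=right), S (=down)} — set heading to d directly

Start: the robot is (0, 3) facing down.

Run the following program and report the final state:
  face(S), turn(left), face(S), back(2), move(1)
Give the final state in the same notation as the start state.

(0, 2) facing down

t0: (0, 3) facing down
[1] after face(S): (0, 3) facing down
[2] after turn(left): (0, 3) facing right
[3] after face(S): (0, 3) facing down
[4] after back(2): (0, 3) facing down
[5] after move(1): (0, 2) facing down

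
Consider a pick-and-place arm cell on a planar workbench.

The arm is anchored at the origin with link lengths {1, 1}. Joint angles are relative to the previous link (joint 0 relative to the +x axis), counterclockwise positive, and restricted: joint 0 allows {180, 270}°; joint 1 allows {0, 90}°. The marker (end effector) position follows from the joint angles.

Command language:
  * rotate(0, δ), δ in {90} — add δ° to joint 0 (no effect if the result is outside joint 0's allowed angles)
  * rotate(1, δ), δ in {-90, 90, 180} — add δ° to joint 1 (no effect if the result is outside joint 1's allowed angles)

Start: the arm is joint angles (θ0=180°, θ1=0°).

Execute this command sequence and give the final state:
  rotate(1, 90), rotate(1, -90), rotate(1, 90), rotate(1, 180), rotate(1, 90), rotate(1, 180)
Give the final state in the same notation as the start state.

joint angles (θ0=180°, θ1=90°)

t0: joint angles (θ0=180°, θ1=0°)
step 1 (rotate(1, 90)): joint angles (θ0=180°, θ1=90°)
step 2 (rotate(1, -90)): joint angles (θ0=180°, θ1=0°)
step 3 (rotate(1, 90)): joint angles (θ0=180°, θ1=90°)
step 4 (rotate(1, 180)): joint angles (θ0=180°, θ1=90°)
step 5 (rotate(1, 90)): joint angles (θ0=180°, θ1=90°)
step 6 (rotate(1, 180)): joint angles (θ0=180°, θ1=90°)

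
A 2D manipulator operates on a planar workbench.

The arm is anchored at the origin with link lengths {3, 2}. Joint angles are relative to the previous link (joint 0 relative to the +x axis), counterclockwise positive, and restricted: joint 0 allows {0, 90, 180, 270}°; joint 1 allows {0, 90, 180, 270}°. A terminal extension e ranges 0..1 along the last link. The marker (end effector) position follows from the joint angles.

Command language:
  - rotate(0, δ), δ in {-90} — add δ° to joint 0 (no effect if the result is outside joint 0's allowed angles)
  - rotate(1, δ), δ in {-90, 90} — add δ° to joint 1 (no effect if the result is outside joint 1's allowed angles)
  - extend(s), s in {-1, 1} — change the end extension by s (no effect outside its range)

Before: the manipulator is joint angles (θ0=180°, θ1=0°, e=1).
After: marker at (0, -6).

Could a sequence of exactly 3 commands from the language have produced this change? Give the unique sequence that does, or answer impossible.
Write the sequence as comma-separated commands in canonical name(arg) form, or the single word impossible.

begin: joint angles (θ0=180°, θ1=0°, e=1)
1. rotate(0, -90) → joint angles (θ0=90°, θ1=0°, e=1)
2. rotate(0, -90) → joint angles (θ0=0°, θ1=0°, e=1)
3. rotate(0, -90) → joint angles (θ0=270°, θ1=0°, e=1)
all 125 alternatives checked — unique.

rotate(0, -90), rotate(0, -90), rotate(0, -90)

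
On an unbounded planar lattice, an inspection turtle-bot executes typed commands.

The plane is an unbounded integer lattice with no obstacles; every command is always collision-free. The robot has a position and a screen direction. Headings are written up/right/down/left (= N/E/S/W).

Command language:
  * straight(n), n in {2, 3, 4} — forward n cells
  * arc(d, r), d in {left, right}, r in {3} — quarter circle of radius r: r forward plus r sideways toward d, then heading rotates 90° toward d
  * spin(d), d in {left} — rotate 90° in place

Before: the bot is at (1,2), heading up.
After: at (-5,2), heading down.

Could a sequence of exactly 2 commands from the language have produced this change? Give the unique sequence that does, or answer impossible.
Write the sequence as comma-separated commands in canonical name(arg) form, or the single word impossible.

arc(left, 3), arc(left, 3)

key: cell and facing (now S) both changed — the 2 commands mix motion and turning
begin: at (1,2), heading up
[1] after arc(left, 3): at (-2,5), heading left
[2] after arc(left, 3): at (-5,2), heading down
all 36 alternatives checked — unique.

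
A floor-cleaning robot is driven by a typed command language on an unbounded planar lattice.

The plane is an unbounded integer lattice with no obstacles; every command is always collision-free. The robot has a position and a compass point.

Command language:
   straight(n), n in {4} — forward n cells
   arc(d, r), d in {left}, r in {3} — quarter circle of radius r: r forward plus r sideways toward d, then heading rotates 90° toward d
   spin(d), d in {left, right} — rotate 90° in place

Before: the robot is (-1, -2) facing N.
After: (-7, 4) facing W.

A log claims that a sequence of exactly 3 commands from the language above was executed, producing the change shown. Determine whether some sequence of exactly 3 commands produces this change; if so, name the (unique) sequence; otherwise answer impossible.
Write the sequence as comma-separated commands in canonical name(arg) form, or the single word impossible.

arc(left, 3), spin(right), arc(left, 3)

key: position moved to (-7,4) AND the heading swung to W — translation plus rotation needed
t0: (-1, -2) facing N
step 1 (arc(left, 3)): (-4, 1) facing W
step 2 (spin(right)): (-4, 1) facing N
step 3 (arc(left, 3)): (-7, 4) facing W
no other 3-command option fits: unique.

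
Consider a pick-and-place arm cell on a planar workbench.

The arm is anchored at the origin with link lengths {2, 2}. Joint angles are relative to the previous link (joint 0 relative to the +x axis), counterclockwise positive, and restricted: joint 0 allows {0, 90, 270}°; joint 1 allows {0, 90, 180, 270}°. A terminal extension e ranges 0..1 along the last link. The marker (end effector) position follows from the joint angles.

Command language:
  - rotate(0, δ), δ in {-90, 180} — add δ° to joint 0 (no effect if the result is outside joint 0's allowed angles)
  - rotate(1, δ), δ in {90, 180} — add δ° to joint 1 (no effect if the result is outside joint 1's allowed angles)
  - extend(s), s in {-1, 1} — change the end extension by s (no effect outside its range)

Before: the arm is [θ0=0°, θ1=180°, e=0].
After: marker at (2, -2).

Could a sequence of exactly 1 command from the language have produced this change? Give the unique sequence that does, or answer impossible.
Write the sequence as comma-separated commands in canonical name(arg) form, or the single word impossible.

rotate(1, 90)

initial: [θ0=0°, θ1=180°, e=0]
1. rotate(1, 90) → [θ0=0°, θ1=270°, e=0]
uniquely the one of 6 1-step routes that fits.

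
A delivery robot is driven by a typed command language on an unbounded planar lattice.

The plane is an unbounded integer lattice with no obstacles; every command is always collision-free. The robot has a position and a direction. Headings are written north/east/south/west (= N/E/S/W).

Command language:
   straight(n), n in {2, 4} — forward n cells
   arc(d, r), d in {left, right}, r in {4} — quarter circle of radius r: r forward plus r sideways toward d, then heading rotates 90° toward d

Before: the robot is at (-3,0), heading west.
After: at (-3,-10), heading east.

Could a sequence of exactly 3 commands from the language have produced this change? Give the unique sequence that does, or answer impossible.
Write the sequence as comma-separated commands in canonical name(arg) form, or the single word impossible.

key: position moved to (-3,-10) AND the heading swung to E — translation plus rotation needed
from: at (-3,0), heading west
[1] after arc(left, 4): at (-7,-4), heading south
[2] after straight(2): at (-7,-6), heading south
[3] after arc(left, 4): at (-3,-10), heading east
no other 3-command option fits: unique.

arc(left, 4), straight(2), arc(left, 4)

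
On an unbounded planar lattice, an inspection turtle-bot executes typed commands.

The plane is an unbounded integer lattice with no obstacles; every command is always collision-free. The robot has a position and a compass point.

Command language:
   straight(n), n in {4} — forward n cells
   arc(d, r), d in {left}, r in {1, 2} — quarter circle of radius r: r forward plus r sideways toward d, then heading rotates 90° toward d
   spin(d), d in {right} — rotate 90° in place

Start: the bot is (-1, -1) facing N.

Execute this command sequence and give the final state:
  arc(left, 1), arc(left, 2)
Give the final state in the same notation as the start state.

initial: (-1, -1) facing N
t=1 arc(left, 1) ⇒ (-2, 0) facing W
t=2 arc(left, 2) ⇒ (-4, -2) facing S

(-4, -2) facing S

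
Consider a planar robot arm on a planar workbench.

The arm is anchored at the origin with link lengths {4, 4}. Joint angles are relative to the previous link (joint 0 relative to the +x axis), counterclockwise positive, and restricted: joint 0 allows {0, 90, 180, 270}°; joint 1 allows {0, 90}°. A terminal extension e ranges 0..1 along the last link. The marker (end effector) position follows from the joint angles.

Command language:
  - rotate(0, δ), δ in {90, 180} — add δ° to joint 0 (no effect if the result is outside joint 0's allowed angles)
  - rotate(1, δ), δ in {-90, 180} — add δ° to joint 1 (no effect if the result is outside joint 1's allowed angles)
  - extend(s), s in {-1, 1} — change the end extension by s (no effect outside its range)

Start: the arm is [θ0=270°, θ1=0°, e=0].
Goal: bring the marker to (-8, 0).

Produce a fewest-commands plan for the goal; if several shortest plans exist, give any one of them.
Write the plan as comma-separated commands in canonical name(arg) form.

rotate(0, 90), rotate(0, 180)

begin: [θ0=270°, θ1=0°, e=0]
1. rotate(0, 90) → [θ0=0°, θ1=0°, e=0]
2. rotate(0, 180) → [θ0=180°, θ1=0°, e=0]
minimal: 2 command(s), checked below 2.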